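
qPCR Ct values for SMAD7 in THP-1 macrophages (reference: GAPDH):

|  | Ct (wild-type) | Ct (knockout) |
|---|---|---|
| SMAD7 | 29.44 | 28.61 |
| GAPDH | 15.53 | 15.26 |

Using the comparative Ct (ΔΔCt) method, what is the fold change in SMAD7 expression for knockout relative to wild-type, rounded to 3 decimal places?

ΔCt(wild-type) = 29.440 − 15.530 = 13.910
ΔCt(knockout) = 28.610 − 15.260 = 13.350
ΔΔCt = 13.350 − 13.910 = -0.560
Fold change = 2^(−(-0.560)) = 2^0.560 = 1.4743

1.474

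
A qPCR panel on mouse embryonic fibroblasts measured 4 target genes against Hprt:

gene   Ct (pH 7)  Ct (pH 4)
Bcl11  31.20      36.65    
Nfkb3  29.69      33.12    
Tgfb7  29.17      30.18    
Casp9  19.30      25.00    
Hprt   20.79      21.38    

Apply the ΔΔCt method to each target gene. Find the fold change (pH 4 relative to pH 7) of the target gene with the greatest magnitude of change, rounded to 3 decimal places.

0.029

Bcl11: ΔΔCt = (36.65−21.38) − (31.20−20.79) = 15.27 − 10.41 = 4.86; fold change = 2^-4.86 = 0.034
Nfkb3: ΔΔCt = (33.12−21.38) − (29.69−20.79) = 11.74 − 8.90 = 2.84; fold change = 2^-2.84 = 0.140
Tgfb7: ΔΔCt = (30.18−21.38) − (29.17−20.79) = 8.80 − 8.38 = 0.42; fold change = 2^-0.42 = 0.747
Casp9: ΔΔCt = (25.00−21.38) − (19.30−20.79) = 3.62 − (-1.49) = 5.11; fold change = 2^-5.11 = 0.029
Casp9 has the largest |ΔΔCt| = 5.11.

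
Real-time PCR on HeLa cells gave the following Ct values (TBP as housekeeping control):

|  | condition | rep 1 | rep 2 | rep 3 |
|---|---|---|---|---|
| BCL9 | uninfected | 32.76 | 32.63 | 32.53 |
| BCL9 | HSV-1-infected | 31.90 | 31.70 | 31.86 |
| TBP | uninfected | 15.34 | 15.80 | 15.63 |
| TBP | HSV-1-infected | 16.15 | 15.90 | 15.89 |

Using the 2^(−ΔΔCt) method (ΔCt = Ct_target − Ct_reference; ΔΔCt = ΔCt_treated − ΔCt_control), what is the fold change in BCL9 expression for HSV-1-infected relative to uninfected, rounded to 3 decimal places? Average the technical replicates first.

2.313

Mean Ct: BCL9 uninfected 32.640; BCL9 HSV-1-infected 31.820; TBP uninfected 15.590; TBP HSV-1-infected 15.980
ΔCt(uninfected) = 32.640 − 15.590 = 17.050
ΔCt(HSV-1-infected) = 31.820 − 15.980 = 15.840
ΔΔCt = 15.840 − 17.050 = -1.210
Fold change = 2^(−(-1.210)) = 2^1.210 = 2.3134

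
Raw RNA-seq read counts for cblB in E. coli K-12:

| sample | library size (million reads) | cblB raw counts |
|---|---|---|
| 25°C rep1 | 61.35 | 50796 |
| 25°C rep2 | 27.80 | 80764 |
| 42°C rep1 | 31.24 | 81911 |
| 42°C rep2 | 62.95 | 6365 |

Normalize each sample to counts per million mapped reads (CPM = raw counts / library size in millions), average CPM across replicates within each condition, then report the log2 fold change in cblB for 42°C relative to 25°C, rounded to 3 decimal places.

-0.455

CPM(25°C rep1) = 50796 / 61.35 = 827.9707
CPM(25°C rep2) = 80764 / 27.80 = 2905.1799
CPM(42°C rep1) = 81911 / 31.24 = 2621.9910
CPM(42°C rep2) = 6365 / 62.95 = 101.1120
mean CPM(25°C) = 1866.5753; mean CPM(42°C) = 1361.5515
Fold change = 1361.5515 / 1866.5753 = 0.72944
log2(0.72944) = -0.4551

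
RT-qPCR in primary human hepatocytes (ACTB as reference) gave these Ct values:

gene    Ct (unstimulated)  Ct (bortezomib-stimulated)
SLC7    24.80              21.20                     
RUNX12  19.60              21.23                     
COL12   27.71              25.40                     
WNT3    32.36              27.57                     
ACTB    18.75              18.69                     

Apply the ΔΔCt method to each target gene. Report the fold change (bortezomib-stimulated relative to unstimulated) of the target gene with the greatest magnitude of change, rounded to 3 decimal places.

26.538

SLC7: ΔΔCt = (21.20−18.69) − (24.80−18.75) = 2.51 − 6.05 = -3.54; fold change = 2^3.54 = 11.632
RUNX12: ΔΔCt = (21.23−18.69) − (19.60−18.75) = 2.54 − 0.85 = 1.69; fold change = 2^-1.69 = 0.310
COL12: ΔΔCt = (25.40−18.69) − (27.71−18.75) = 6.71 − 8.96 = -2.25; fold change = 2^2.25 = 4.757
WNT3: ΔΔCt = (27.57−18.69) − (32.36−18.75) = 8.88 − 13.61 = -4.73; fold change = 2^4.73 = 26.538
WNT3 has the largest |ΔΔCt| = 4.73.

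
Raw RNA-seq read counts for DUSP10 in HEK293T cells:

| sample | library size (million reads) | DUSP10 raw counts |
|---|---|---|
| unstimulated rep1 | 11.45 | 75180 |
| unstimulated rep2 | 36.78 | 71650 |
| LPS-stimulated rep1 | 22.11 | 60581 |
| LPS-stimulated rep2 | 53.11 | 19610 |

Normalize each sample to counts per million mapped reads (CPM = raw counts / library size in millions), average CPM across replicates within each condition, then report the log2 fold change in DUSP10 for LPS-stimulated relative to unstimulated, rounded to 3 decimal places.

CPM(unstimulated rep1) = 75180 / 11.45 = 6565.9389
CPM(unstimulated rep2) = 71650 / 36.78 = 1948.0696
CPM(LPS-stimulated rep1) = 60581 / 22.11 = 2739.9819
CPM(LPS-stimulated rep2) = 19610 / 53.11 = 369.2337
mean CPM(unstimulated) = 4257.0042; mean CPM(LPS-stimulated) = 1554.6078
Fold change = 1554.6078 / 4257.0042 = 0.36519
log2(0.36519) = -1.4533

-1.453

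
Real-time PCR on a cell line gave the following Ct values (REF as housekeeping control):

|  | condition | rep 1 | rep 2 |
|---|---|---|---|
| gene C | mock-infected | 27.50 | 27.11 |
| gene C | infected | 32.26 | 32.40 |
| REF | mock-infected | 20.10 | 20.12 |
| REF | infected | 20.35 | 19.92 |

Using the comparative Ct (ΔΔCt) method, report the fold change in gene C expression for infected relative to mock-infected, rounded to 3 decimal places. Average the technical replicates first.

Mean Ct: gene C mock-infected 27.305; gene C infected 32.330; REF mock-infected 20.110; REF infected 20.135
ΔCt(mock-infected) = 27.305 − 20.110 = 7.195
ΔCt(infected) = 32.330 − 20.135 = 12.195
ΔΔCt = 12.195 − 7.195 = 5.000
Fold change = 2^(−5.000) = 0.0313

0.031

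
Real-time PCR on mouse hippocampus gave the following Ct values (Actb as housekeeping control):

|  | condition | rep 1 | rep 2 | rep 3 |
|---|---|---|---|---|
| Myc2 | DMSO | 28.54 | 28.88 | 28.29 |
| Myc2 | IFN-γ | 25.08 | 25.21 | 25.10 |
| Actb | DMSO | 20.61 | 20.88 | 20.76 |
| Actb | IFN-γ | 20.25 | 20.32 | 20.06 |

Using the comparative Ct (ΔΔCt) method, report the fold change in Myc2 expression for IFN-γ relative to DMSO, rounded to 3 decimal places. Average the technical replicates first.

7.464

Mean Ct: Myc2 DMSO 28.570; Myc2 IFN-γ 25.130; Actb DMSO 20.750; Actb IFN-γ 20.210
ΔCt(DMSO) = 28.570 − 20.750 = 7.820
ΔCt(IFN-γ) = 25.130 − 20.210 = 4.920
ΔΔCt = 4.920 − 7.820 = -2.900
Fold change = 2^(−(-2.900)) = 2^2.900 = 7.4643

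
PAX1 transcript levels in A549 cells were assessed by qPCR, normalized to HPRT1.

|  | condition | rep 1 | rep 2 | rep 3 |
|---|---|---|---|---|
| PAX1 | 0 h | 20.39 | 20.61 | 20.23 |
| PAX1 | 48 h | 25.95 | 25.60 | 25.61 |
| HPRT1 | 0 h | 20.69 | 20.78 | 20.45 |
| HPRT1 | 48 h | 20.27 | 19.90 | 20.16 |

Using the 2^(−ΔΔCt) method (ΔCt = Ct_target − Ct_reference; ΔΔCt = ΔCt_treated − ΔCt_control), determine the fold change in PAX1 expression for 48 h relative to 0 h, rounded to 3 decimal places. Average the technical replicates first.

0.017

Mean Ct: PAX1 0 h 20.410; PAX1 48 h 25.720; HPRT1 0 h 20.640; HPRT1 48 h 20.110
ΔCt(0 h) = 20.410 − 20.640 = -0.230
ΔCt(48 h) = 25.720 − 20.110 = 5.610
ΔΔCt = 5.610 − (-0.230) = 5.840
Fold change = 2^(−5.840) = 0.0175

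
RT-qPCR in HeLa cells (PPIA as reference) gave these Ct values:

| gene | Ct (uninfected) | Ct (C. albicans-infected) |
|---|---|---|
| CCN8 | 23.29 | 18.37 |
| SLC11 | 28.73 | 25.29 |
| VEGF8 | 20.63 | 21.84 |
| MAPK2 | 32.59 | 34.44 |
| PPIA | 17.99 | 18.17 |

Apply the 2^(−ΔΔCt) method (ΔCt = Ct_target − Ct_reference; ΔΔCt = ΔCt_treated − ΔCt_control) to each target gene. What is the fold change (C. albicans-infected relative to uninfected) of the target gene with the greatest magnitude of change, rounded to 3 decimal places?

CCN8: ΔΔCt = (18.37−18.17) − (23.29−17.99) = 0.20 − 5.30 = -5.10; fold change = 2^5.10 = 34.297
SLC11: ΔΔCt = (25.29−18.17) − (28.73−17.99) = 7.12 − 10.74 = -3.62; fold change = 2^3.62 = 12.295
VEGF8: ΔΔCt = (21.84−18.17) − (20.63−17.99) = 3.67 − 2.64 = 1.03; fold change = 2^-1.03 = 0.490
MAPK2: ΔΔCt = (34.44−18.17) − (32.59−17.99) = 16.27 − 14.60 = 1.67; fold change = 2^-1.67 = 0.314
CCN8 has the largest |ΔΔCt| = 5.10.

34.297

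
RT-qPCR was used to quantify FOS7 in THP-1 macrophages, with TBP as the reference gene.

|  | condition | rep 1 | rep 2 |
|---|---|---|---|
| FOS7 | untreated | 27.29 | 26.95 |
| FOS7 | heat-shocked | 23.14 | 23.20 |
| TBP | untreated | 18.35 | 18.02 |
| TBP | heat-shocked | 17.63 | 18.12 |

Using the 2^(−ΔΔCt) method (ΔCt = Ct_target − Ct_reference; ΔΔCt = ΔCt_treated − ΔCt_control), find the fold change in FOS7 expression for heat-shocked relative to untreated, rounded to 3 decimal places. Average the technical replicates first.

Mean Ct: FOS7 untreated 27.120; FOS7 heat-shocked 23.170; TBP untreated 18.185; TBP heat-shocked 17.875
ΔCt(untreated) = 27.120 − 18.185 = 8.935
ΔCt(heat-shocked) = 23.170 − 17.875 = 5.295
ΔΔCt = 5.295 − 8.935 = -3.640
Fold change = 2^(−(-3.640)) = 2^3.640 = 12.4666

12.467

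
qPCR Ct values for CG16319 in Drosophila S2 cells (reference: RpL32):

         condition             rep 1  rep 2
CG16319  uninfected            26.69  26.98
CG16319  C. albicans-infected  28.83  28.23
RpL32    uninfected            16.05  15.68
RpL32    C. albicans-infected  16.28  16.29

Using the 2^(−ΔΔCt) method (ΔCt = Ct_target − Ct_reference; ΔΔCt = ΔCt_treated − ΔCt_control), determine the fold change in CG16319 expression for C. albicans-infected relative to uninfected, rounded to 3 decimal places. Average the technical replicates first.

0.413

Mean Ct: CG16319 uninfected 26.835; CG16319 C. albicans-infected 28.530; RpL32 uninfected 15.865; RpL32 C. albicans-infected 16.285
ΔCt(uninfected) = 26.835 − 15.865 = 10.970
ΔCt(C. albicans-infected) = 28.530 − 16.285 = 12.245
ΔΔCt = 12.245 − 10.970 = 1.275
Fold change = 2^(−1.275) = 0.4132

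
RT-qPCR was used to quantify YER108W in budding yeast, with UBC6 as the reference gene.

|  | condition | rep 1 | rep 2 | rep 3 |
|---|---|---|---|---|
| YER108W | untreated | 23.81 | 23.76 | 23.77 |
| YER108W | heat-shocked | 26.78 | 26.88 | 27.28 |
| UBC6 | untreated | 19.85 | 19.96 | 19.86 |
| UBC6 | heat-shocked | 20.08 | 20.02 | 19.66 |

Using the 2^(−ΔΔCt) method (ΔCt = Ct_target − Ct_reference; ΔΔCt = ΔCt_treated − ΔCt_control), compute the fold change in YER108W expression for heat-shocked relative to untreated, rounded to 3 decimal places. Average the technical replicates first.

0.111

Mean Ct: YER108W untreated 23.780; YER108W heat-shocked 26.980; UBC6 untreated 19.890; UBC6 heat-shocked 19.920
ΔCt(untreated) = 23.780 − 19.890 = 3.890
ΔCt(heat-shocked) = 26.980 − 19.920 = 7.060
ΔΔCt = 7.060 − 3.890 = 3.170
Fold change = 2^(−3.170) = 0.1111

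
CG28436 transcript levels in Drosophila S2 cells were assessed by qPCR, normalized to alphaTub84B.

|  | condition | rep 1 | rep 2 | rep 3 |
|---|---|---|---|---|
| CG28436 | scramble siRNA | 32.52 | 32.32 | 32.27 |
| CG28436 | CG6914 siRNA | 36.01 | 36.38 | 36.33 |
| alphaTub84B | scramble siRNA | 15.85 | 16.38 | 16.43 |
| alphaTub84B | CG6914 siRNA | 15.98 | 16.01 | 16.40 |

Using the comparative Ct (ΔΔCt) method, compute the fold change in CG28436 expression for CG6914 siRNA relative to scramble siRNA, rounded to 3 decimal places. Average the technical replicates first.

0.064

Mean Ct: CG28436 scramble siRNA 32.370; CG28436 CG6914 siRNA 36.240; alphaTub84B scramble siRNA 16.220; alphaTub84B CG6914 siRNA 16.130
ΔCt(scramble siRNA) = 32.370 − 16.220 = 16.150
ΔCt(CG6914 siRNA) = 36.240 − 16.130 = 20.110
ΔΔCt = 20.110 − 16.150 = 3.960
Fold change = 2^(−3.960) = 0.0643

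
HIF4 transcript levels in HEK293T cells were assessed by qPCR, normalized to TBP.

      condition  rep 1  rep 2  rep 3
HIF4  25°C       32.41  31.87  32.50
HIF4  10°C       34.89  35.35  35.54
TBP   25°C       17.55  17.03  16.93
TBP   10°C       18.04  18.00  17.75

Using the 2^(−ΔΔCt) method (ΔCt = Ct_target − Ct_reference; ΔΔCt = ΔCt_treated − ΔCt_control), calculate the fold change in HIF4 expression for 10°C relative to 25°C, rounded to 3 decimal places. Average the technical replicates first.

Mean Ct: HIF4 25°C 32.260; HIF4 10°C 35.260; TBP 25°C 17.170; TBP 10°C 17.930
ΔCt(25°C) = 32.260 − 17.170 = 15.090
ΔCt(10°C) = 35.260 − 17.930 = 17.330
ΔΔCt = 17.330 − 15.090 = 2.240
Fold change = 2^(−2.240) = 0.2117

0.212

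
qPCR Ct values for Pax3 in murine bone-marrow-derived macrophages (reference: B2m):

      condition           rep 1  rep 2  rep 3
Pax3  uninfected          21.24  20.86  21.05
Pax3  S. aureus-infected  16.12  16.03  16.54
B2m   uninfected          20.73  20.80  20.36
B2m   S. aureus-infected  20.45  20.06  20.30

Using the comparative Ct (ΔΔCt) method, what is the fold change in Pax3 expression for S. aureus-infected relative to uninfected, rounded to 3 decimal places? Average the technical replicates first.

Mean Ct: Pax3 uninfected 21.050; Pax3 S. aureus-infected 16.230; B2m uninfected 20.630; B2m S. aureus-infected 20.270
ΔCt(uninfected) = 21.050 − 20.630 = 0.420
ΔCt(S. aureus-infected) = 16.230 − 20.270 = -4.040
ΔΔCt = -4.040 − 0.420 = -4.460
Fold change = 2^(−(-4.460)) = 2^4.460 = 22.0087

22.009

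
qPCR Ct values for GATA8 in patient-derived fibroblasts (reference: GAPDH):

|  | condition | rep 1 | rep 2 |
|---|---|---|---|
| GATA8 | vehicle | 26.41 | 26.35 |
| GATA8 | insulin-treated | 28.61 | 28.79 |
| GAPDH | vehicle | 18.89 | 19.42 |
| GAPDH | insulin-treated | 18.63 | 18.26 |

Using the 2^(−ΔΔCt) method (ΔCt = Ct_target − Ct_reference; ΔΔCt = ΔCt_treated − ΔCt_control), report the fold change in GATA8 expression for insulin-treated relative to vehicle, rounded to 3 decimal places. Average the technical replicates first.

Mean Ct: GATA8 vehicle 26.380; GATA8 insulin-treated 28.700; GAPDH vehicle 19.155; GAPDH insulin-treated 18.445
ΔCt(vehicle) = 26.380 − 19.155 = 7.225
ΔCt(insulin-treated) = 28.700 − 18.445 = 10.255
ΔΔCt = 10.255 − 7.225 = 3.030
Fold change = 2^(−3.030) = 0.1224

0.122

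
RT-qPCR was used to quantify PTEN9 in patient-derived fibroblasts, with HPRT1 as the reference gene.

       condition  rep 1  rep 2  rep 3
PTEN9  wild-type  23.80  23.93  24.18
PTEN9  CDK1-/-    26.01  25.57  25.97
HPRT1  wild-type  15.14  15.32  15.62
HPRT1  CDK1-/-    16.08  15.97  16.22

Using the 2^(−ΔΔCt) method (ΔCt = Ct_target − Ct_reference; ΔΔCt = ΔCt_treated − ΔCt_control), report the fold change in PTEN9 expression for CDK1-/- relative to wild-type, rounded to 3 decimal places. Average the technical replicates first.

Mean Ct: PTEN9 wild-type 23.970; PTEN9 CDK1-/- 25.850; HPRT1 wild-type 15.360; HPRT1 CDK1-/- 16.090
ΔCt(wild-type) = 23.970 − 15.360 = 8.610
ΔCt(CDK1-/-) = 25.850 − 16.090 = 9.760
ΔΔCt = 9.760 − 8.610 = 1.150
Fold change = 2^(−1.150) = 0.4506

0.451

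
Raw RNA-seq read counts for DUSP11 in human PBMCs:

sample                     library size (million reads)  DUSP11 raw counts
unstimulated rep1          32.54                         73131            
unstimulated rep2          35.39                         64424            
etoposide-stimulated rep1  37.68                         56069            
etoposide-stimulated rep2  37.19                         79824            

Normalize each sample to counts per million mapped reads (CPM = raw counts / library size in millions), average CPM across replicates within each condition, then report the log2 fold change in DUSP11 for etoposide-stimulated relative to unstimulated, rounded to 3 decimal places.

CPM(unstimulated rep1) = 73131 / 32.54 = 2247.4186
CPM(unstimulated rep2) = 64424 / 35.39 = 1820.4012
CPM(etoposide-stimulated rep1) = 56069 / 37.68 = 1488.0308
CPM(etoposide-stimulated rep2) = 79824 / 37.19 = 2146.3834
mean CPM(unstimulated) = 2033.9099; mean CPM(etoposide-stimulated) = 1817.2071
Fold change = 1817.2071 / 2033.9099 = 0.89346
log2(0.89346) = -0.1625

-0.163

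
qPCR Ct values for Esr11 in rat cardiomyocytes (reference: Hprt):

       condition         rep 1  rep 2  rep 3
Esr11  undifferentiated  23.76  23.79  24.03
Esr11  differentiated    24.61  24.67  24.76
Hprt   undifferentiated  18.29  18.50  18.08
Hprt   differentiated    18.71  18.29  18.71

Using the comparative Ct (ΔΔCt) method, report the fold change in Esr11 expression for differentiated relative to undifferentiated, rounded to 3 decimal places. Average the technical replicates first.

0.688

Mean Ct: Esr11 undifferentiated 23.860; Esr11 differentiated 24.680; Hprt undifferentiated 18.290; Hprt differentiated 18.570
ΔCt(undifferentiated) = 23.860 − 18.290 = 5.570
ΔCt(differentiated) = 24.680 − 18.570 = 6.110
ΔΔCt = 6.110 − 5.570 = 0.540
Fold change = 2^(−0.540) = 0.6878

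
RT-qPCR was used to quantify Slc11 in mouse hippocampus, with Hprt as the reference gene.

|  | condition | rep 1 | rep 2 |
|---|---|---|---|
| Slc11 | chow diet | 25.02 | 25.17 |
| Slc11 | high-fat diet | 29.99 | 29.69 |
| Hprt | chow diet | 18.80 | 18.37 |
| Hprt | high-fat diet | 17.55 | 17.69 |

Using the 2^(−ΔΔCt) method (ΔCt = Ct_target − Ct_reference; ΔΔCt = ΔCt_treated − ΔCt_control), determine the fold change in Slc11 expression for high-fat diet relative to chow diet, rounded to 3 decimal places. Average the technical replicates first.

0.019

Mean Ct: Slc11 chow diet 25.095; Slc11 high-fat diet 29.840; Hprt chow diet 18.585; Hprt high-fat diet 17.620
ΔCt(chow diet) = 25.095 − 18.585 = 6.510
ΔCt(high-fat diet) = 29.840 − 17.620 = 12.220
ΔΔCt = 12.220 − 6.510 = 5.710
Fold change = 2^(−5.710) = 0.0191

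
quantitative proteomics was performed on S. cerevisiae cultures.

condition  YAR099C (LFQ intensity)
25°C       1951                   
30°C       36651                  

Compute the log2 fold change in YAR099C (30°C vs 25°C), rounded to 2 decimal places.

Fold change = 36651 / 1951 = 18.7858
log2(18.7858) = 4.232

4.23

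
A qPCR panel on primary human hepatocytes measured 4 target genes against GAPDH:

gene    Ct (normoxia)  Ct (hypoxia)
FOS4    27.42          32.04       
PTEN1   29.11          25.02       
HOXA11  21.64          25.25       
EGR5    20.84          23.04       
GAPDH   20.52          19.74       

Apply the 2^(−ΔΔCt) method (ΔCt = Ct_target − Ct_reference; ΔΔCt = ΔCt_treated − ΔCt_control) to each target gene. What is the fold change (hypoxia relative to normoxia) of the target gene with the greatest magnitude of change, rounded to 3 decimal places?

FOS4: ΔΔCt = (32.04−19.74) − (27.42−20.52) = 12.30 − 6.90 = 5.40; fold change = 2^-5.40 = 0.024
PTEN1: ΔΔCt = (25.02−19.74) − (29.11−20.52) = 5.28 − 8.59 = -3.31; fold change = 2^3.31 = 9.918
HOXA11: ΔΔCt = (25.25−19.74) − (21.64−20.52) = 5.51 − 1.12 = 4.39; fold change = 2^-4.39 = 0.048
EGR5: ΔΔCt = (23.04−19.74) − (20.84−20.52) = 3.30 − 0.32 = 2.98; fold change = 2^-2.98 = 0.127
FOS4 has the largest |ΔΔCt| = 5.40.

0.024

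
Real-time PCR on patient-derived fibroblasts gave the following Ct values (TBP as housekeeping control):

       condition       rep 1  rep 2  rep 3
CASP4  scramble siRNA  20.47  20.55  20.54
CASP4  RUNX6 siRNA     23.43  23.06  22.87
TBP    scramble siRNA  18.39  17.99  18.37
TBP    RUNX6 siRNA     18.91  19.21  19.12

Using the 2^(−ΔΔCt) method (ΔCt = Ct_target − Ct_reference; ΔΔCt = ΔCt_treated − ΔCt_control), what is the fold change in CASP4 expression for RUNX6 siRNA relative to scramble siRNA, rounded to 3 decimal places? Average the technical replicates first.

0.293

Mean Ct: CASP4 scramble siRNA 20.520; CASP4 RUNX6 siRNA 23.120; TBP scramble siRNA 18.250; TBP RUNX6 siRNA 19.080
ΔCt(scramble siRNA) = 20.520 − 18.250 = 2.270
ΔCt(RUNX6 siRNA) = 23.120 − 19.080 = 4.040
ΔΔCt = 4.040 − 2.270 = 1.770
Fold change = 2^(−1.770) = 0.2932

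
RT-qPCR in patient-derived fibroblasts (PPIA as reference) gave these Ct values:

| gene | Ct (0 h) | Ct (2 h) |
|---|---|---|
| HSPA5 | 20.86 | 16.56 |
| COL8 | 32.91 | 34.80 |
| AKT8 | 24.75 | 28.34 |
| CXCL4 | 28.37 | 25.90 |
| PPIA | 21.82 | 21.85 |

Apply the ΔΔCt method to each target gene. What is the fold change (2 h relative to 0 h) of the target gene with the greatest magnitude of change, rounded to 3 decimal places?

20.112

HSPA5: ΔΔCt = (16.56−21.85) − (20.86−21.82) = -5.29 − (-0.96) = -4.33; fold change = 2^4.33 = 20.112
COL8: ΔΔCt = (34.80−21.85) − (32.91−21.82) = 12.95 − 11.09 = 1.86; fold change = 2^-1.86 = 0.275
AKT8: ΔΔCt = (28.34−21.85) − (24.75−21.82) = 6.49 − 2.93 = 3.56; fold change = 2^-3.56 = 0.085
CXCL4: ΔΔCt = (25.90−21.85) − (28.37−21.82) = 4.05 − 6.55 = -2.50; fold change = 2^2.50 = 5.657
HSPA5 has the largest |ΔΔCt| = 4.33.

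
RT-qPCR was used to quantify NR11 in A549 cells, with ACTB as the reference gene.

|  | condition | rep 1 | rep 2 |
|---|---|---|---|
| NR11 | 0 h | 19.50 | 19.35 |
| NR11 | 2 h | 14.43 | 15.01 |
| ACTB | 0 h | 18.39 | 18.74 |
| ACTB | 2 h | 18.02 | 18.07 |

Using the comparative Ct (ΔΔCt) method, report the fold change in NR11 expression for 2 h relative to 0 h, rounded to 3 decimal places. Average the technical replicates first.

18.189

Mean Ct: NR11 0 h 19.425; NR11 2 h 14.720; ACTB 0 h 18.565; ACTB 2 h 18.045
ΔCt(0 h) = 19.425 − 18.565 = 0.860
ΔCt(2 h) = 14.720 − 18.045 = -3.325
ΔΔCt = -3.325 − 0.860 = -4.185
Fold change = 2^(−(-4.185)) = 2^4.185 = 18.1891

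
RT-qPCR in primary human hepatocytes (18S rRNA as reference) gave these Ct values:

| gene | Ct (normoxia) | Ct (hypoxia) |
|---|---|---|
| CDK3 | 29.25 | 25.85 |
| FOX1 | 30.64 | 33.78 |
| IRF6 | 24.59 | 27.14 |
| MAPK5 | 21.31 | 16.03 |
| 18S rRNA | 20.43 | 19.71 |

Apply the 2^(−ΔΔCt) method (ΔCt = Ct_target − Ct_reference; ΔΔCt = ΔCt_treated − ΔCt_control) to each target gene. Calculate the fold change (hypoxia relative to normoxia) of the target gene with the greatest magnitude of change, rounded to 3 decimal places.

23.588

CDK3: ΔΔCt = (25.85−19.71) − (29.25−20.43) = 6.14 − 8.82 = -2.68; fold change = 2^2.68 = 6.409
FOX1: ΔΔCt = (33.78−19.71) − (30.64−20.43) = 14.07 − 10.21 = 3.86; fold change = 2^-3.86 = 0.069
IRF6: ΔΔCt = (27.14−19.71) − (24.59−20.43) = 7.43 − 4.16 = 3.27; fold change = 2^-3.27 = 0.104
MAPK5: ΔΔCt = (16.03−19.71) − (21.31−20.43) = -3.68 − 0.88 = -4.56; fold change = 2^4.56 = 23.588
MAPK5 has the largest |ΔΔCt| = 4.56.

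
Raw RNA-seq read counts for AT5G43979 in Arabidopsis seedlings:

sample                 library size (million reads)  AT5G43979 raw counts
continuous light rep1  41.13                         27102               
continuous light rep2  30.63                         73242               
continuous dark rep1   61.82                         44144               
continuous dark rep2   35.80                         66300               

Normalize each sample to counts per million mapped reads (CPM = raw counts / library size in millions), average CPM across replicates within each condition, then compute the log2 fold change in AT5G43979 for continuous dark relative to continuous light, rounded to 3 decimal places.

CPM(continuous light rep1) = 27102 / 41.13 = 658.9351
CPM(continuous light rep2) = 73242 / 30.63 = 2391.1851
CPM(continuous dark rep1) = 44144 / 61.82 = 714.0731
CPM(continuous dark rep2) = 66300 / 35.80 = 1851.9553
mean CPM(continuous light) = 1525.0601; mean CPM(continuous dark) = 1283.0142
Fold change = 1283.0142 / 1525.0601 = 0.84129
log2(0.84129) = -0.2493

-0.249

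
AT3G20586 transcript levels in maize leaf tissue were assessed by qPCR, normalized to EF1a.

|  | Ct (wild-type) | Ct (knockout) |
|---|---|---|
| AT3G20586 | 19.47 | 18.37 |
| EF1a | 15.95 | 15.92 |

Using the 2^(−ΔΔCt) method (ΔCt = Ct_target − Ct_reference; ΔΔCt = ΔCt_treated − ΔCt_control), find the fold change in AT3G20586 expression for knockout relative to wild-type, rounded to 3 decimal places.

2.099

ΔCt(wild-type) = 19.470 − 15.950 = 3.520
ΔCt(knockout) = 18.370 − 15.920 = 2.450
ΔΔCt = 2.450 − 3.520 = -1.070
Fold change = 2^(−(-1.070)) = 2^1.070 = 2.0994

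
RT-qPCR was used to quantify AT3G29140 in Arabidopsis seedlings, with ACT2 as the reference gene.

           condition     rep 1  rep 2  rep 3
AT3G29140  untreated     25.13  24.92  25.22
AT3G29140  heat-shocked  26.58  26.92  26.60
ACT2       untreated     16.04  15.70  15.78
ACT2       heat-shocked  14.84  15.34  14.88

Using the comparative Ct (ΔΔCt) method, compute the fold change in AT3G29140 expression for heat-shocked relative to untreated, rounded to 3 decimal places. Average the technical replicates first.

Mean Ct: AT3G29140 untreated 25.090; AT3G29140 heat-shocked 26.700; ACT2 untreated 15.840; ACT2 heat-shocked 15.020
ΔCt(untreated) = 25.090 − 15.840 = 9.250
ΔCt(heat-shocked) = 26.700 − 15.020 = 11.680
ΔΔCt = 11.680 − 9.250 = 2.430
Fold change = 2^(−2.430) = 0.1856

0.186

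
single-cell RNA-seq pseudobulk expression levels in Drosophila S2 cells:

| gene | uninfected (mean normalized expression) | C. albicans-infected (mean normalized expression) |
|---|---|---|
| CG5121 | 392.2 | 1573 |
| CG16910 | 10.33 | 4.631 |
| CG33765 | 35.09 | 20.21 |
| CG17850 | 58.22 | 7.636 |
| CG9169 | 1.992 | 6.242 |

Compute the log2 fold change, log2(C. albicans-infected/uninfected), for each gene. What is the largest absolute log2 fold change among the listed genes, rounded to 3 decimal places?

log2(1573/392.2) = 2.004  (CG5121)
log2(4.631/10.33) = -1.157  (CG16910)
log2(20.21/35.09) = -0.796  (CG33765)
log2(7.636/58.22) = -2.931  (CG17850)
log2(6.242/1.992) = 1.648  (CG9169)
The largest magnitude belongs to CG17850.

2.931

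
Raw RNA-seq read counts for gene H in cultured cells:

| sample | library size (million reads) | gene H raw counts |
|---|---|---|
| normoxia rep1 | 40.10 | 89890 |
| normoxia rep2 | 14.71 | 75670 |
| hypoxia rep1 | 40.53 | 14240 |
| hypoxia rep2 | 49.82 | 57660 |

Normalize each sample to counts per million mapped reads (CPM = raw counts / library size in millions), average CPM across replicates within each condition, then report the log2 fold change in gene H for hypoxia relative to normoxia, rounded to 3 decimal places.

CPM(normoxia rep1) = 89890 / 40.10 = 2241.6459
CPM(normoxia rep2) = 75670 / 14.71 = 5144.1196
CPM(hypoxia rep1) = 14240 / 40.53 = 351.3447
CPM(hypoxia rep2) = 57660 / 49.82 = 1157.3665
mean CPM(normoxia) = 3692.8828; mean CPM(hypoxia) = 754.3556
Fold change = 754.3556 / 3692.8828 = 0.20427
log2(0.20427) = -2.2914

-2.291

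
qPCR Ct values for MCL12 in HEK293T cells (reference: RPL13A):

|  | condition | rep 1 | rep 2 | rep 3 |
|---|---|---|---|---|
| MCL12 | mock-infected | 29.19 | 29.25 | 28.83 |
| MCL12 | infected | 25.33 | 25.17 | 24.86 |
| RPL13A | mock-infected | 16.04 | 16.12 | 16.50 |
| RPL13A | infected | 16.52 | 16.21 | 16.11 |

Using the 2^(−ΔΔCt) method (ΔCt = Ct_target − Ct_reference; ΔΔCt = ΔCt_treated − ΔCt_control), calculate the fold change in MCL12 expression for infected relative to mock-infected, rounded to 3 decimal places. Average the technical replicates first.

16.336

Mean Ct: MCL12 mock-infected 29.090; MCL12 infected 25.120; RPL13A mock-infected 16.220; RPL13A infected 16.280
ΔCt(mock-infected) = 29.090 − 16.220 = 12.870
ΔCt(infected) = 25.120 − 16.280 = 8.840
ΔΔCt = 8.840 − 12.870 = -4.030
Fold change = 2^(−(-4.030)) = 2^4.030 = 16.3362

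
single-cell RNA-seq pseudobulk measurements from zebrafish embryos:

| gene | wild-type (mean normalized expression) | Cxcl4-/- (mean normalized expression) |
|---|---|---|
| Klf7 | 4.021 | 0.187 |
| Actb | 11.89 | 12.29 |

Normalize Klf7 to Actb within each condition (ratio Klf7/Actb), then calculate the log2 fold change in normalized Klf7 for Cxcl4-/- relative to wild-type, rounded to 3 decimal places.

Klf7/Actb (wild-type) = 4.021 / 11.89 = 0.33818
Klf7/Actb (Cxcl4-/-) = 0.187 / 12.29 = 0.015216
Fold change = 0.015216 / 0.33818 = 0.0450
log2(0.0450) = -4.4742

-4.474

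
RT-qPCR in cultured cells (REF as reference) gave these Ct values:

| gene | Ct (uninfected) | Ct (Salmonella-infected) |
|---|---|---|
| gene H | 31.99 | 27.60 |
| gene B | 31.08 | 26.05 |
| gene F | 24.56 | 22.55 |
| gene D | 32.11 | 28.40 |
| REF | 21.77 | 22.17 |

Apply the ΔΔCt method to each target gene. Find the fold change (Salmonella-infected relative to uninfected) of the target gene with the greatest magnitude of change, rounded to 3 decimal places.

43.111

gene H: ΔΔCt = (27.60−22.17) − (31.99−21.77) = 5.43 − 10.22 = -4.79; fold change = 2^4.79 = 27.665
gene B: ΔΔCt = (26.05−22.17) − (31.08−21.77) = 3.88 − 9.31 = -5.43; fold change = 2^5.43 = 43.111
gene F: ΔΔCt = (22.55−22.17) − (24.56−21.77) = 0.38 − 2.79 = -2.41; fold change = 2^2.41 = 5.315
gene D: ΔΔCt = (28.40−22.17) − (32.11−21.77) = 6.23 − 10.34 = -4.11; fold change = 2^4.11 = 17.268
gene B has the largest |ΔΔCt| = 5.43.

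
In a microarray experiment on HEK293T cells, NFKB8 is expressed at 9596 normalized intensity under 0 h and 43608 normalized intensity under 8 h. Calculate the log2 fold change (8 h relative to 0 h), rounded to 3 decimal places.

Fold change = 43608 / 9596 = 4.5444
log2(4.5444) = 2.1841

2.184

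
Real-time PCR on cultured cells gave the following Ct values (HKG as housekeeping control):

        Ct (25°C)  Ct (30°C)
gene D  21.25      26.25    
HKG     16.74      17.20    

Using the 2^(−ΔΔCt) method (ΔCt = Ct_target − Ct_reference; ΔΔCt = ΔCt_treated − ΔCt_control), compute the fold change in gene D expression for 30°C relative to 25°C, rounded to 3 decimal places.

0.043

ΔCt(25°C) = 21.250 − 16.740 = 4.510
ΔCt(30°C) = 26.250 − 17.200 = 9.050
ΔΔCt = 9.050 − 4.510 = 4.540
Fold change = 2^(−4.540) = 0.0430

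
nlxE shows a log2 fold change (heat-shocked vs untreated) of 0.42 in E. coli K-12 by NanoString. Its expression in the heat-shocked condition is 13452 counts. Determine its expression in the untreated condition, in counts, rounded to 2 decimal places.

10054.36

Fold change = 2^(0.42) = 1.3379
untreated expression = 13452 / 1.3379 = 10054.36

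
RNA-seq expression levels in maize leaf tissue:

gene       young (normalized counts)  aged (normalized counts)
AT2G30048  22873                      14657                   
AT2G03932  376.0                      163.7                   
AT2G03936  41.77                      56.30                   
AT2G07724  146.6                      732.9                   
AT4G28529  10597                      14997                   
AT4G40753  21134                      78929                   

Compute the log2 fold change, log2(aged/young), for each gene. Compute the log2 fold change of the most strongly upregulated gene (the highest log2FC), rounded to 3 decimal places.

2.322

log2(14657/22873) = -0.642  (AT2G30048)
log2(163.7/376.0) = -1.200  (AT2G03932)
log2(56.30/41.77) = 0.431  (AT2G03936)
log2(732.9/146.6) = 2.322  (AT2G07724)
log2(14997/10597) = 0.501  (AT4G28529)
log2(78929/21134) = 1.901  (AT4G40753)
AT2G07724 is most strongly upregulated.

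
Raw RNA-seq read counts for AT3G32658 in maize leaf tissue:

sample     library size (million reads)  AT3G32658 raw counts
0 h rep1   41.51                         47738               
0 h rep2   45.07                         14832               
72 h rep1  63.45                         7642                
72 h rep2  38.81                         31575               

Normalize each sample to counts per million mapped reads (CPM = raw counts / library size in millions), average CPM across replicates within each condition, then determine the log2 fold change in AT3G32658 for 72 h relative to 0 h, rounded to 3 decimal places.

-0.663

CPM(0 h rep1) = 47738 / 41.51 = 1150.0361
CPM(0 h rep2) = 14832 / 45.07 = 329.0881
CPM(72 h rep1) = 7642 / 63.45 = 120.4413
CPM(72 h rep2) = 31575 / 38.81 = 813.5790
mean CPM(0 h) = 739.5621; mean CPM(72 h) = 467.0101
Fold change = 467.0101 / 739.5621 = 0.63147
log2(0.63147) = -0.6632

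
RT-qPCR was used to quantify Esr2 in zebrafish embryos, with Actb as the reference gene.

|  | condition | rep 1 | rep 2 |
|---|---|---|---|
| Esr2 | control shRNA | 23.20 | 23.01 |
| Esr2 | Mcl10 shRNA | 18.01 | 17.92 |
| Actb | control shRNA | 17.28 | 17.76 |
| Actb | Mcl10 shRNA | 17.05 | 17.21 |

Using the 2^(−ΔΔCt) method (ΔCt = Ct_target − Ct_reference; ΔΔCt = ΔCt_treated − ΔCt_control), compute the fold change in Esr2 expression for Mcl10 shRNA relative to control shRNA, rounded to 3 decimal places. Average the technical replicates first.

Mean Ct: Esr2 control shRNA 23.105; Esr2 Mcl10 shRNA 17.965; Actb control shRNA 17.520; Actb Mcl10 shRNA 17.130
ΔCt(control shRNA) = 23.105 − 17.520 = 5.585
ΔCt(Mcl10 shRNA) = 17.965 − 17.130 = 0.835
ΔΔCt = 0.835 − 5.585 = -4.750
Fold change = 2^(−(-4.750)) = 2^4.750 = 26.9087

26.909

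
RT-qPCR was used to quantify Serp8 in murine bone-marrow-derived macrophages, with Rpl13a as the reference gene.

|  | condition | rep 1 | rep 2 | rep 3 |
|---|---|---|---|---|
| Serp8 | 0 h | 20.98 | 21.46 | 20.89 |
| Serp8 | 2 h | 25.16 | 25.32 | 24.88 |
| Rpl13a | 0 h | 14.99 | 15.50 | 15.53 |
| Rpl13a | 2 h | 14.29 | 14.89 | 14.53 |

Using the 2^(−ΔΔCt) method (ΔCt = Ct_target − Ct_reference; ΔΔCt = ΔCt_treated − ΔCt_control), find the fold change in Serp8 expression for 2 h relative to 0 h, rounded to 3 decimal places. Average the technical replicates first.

0.036

Mean Ct: Serp8 0 h 21.110; Serp8 2 h 25.120; Rpl13a 0 h 15.340; Rpl13a 2 h 14.570
ΔCt(0 h) = 21.110 − 15.340 = 5.770
ΔCt(2 h) = 25.120 − 14.570 = 10.550
ΔΔCt = 10.550 − 5.770 = 4.780
Fold change = 2^(−4.780) = 0.0364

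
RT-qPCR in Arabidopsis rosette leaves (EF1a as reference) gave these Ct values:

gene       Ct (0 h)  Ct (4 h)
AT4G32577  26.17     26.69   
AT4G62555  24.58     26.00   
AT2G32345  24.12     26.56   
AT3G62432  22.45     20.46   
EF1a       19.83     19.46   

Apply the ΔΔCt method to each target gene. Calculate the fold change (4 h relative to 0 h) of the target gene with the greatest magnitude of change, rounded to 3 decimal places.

AT4G32577: ΔΔCt = (26.69−19.46) − (26.17−19.83) = 7.23 − 6.34 = 0.89; fold change = 2^-0.89 = 0.540
AT4G62555: ΔΔCt = (26.00−19.46) − (24.58−19.83) = 6.54 − 4.75 = 1.79; fold change = 2^-1.79 = 0.289
AT2G32345: ΔΔCt = (26.56−19.46) − (24.12−19.83) = 7.10 − 4.29 = 2.81; fold change = 2^-2.81 = 0.143
AT3G62432: ΔΔCt = (20.46−19.46) − (22.45−19.83) = 1.00 − 2.62 = -1.62; fold change = 2^1.62 = 3.074
AT2G32345 has the largest |ΔΔCt| = 2.81.

0.143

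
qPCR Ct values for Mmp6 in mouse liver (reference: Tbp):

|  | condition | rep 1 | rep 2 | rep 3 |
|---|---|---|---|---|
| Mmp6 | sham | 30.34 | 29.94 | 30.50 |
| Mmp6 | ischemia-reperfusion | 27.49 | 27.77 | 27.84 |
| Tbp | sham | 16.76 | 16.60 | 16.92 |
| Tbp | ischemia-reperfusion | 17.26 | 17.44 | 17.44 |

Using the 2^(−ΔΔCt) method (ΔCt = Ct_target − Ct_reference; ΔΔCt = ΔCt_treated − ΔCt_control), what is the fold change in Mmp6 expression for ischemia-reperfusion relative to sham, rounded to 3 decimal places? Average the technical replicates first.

Mean Ct: Mmp6 sham 30.260; Mmp6 ischemia-reperfusion 27.700; Tbp sham 16.760; Tbp ischemia-reperfusion 17.380
ΔCt(sham) = 30.260 − 16.760 = 13.500
ΔCt(ischemia-reperfusion) = 27.700 − 17.380 = 10.320
ΔΔCt = 10.320 − 13.500 = -3.180
Fold change = 2^(−(-3.180)) = 2^3.180 = 9.0631

9.063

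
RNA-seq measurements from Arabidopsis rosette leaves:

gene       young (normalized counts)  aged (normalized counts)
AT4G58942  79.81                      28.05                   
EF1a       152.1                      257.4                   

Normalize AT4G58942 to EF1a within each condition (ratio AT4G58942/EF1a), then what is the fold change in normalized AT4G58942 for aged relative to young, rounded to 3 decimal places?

AT4G58942/EF1a (young) = 79.81 / 152.1 = 0.52472
AT4G58942/EF1a (aged) = 28.05 / 257.4 = 0.10897
Fold change = 0.10897 / 0.52472 = 0.2077

0.208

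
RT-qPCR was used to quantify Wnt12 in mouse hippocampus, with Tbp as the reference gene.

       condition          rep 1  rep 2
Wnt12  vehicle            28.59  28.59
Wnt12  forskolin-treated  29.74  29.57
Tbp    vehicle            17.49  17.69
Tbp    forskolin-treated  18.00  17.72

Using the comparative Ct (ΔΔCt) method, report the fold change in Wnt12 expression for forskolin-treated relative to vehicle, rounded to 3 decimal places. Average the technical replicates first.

Mean Ct: Wnt12 vehicle 28.590; Wnt12 forskolin-treated 29.655; Tbp vehicle 17.590; Tbp forskolin-treated 17.860
ΔCt(vehicle) = 28.590 − 17.590 = 11.000
ΔCt(forskolin-treated) = 29.655 − 17.860 = 11.795
ΔΔCt = 11.795 − 11.000 = 0.795
Fold change = 2^(−0.795) = 0.5763

0.576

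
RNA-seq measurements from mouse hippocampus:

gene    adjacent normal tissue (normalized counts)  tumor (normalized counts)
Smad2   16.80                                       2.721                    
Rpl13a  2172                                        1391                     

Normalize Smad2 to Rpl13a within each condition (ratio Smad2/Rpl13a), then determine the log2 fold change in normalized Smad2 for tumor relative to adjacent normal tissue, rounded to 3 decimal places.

Smad2/Rpl13a (adjacent normal tissue) = 16.80 / 2172 = 0.0077348
Smad2/Rpl13a (tumor) = 2.721 / 1391 = 0.0019561
Fold change = 0.0019561 / 0.0077348 = 0.2529
log2(0.2529) = -1.9834

-1.983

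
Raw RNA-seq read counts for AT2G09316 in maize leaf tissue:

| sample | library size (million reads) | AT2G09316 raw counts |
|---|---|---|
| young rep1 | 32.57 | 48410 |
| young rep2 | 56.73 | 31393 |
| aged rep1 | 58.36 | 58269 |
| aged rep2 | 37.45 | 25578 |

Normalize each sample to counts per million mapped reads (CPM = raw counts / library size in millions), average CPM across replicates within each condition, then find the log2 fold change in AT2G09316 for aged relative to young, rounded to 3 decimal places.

-0.279

CPM(young rep1) = 48410 / 32.57 = 1486.3371
CPM(young rep2) = 31393 / 56.73 = 553.3756
CPM(aged rep1) = 58269 / 58.36 = 998.4407
CPM(aged rep2) = 25578 / 37.45 = 682.9907
mean CPM(young) = 1019.8564; mean CPM(aged) = 840.7157
Fold change = 840.7157 / 1019.8564 = 0.82435
log2(0.82435) = -0.2787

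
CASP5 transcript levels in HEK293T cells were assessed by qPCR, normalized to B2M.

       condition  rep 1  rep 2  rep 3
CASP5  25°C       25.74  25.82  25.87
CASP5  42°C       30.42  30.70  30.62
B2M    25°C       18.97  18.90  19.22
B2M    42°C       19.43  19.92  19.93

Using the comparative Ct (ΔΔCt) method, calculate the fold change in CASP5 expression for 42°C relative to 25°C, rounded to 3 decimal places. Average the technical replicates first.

Mean Ct: CASP5 25°C 25.810; CASP5 42°C 30.580; B2M 25°C 19.030; B2M 42°C 19.760
ΔCt(25°C) = 25.810 − 19.030 = 6.780
ΔCt(42°C) = 30.580 − 19.760 = 10.820
ΔΔCt = 10.820 − 6.780 = 4.040
Fold change = 2^(−4.040) = 0.0608

0.061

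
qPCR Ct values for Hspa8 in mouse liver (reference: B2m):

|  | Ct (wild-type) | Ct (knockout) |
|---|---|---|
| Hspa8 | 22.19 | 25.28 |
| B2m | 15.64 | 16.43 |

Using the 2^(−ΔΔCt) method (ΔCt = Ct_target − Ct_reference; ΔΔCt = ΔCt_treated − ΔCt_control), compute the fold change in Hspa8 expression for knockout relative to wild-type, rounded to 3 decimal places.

0.203

ΔCt(wild-type) = 22.190 − 15.640 = 6.550
ΔCt(knockout) = 25.280 − 16.430 = 8.850
ΔΔCt = 8.850 − 6.550 = 2.300
Fold change = 2^(−2.300) = 0.2031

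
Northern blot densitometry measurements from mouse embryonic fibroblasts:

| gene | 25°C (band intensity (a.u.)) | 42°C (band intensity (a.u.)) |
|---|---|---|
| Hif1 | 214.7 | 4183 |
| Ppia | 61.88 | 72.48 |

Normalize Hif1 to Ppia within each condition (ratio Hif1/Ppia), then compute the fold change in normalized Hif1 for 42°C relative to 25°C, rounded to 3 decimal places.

Hif1/Ppia (25°C) = 214.7 / 61.88 = 3.4696
Hif1/Ppia (42°C) = 4183 / 72.48 = 57.712
Fold change = 57.712 / 3.4696 = 16.6337

16.634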